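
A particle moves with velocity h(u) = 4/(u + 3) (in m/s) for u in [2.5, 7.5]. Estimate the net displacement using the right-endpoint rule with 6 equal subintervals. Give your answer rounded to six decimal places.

2.447745

Δu = (7.5 − 2.5)/6 = 5/6.
Right endpoints: 10/3, 25/6, 5, 35/6, 20/3, 7.5.
h(10/3) = 12/19, h(25/6) = 24/43, h(5) = 0.5, h(35/6) = 24/53, h(20/3) = 12/29, h(7.5) = 8/21.
Sum = Δu · [h(10/3) + h(25/6) + h(5) + ...].
Sum ≈ 2.447745.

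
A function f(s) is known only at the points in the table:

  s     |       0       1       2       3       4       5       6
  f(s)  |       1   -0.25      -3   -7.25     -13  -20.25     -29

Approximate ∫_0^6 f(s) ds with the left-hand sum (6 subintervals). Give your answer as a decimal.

Δs = 1.
Sum = 1·[1 + (-0.25) + (-3) + (-7.25) + (-13) + (-20.25)] = -42.75.

-42.75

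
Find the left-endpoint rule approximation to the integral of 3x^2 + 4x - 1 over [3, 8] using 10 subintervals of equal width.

Δx = (8 − 3)/10 = 0.5.
Left endpoints: 3, 3.5, 4, 4.5, 5, 5.5, 6, 6.5, 7, 7.5.
f(3) = 38, f(3.5) = 49.75, f(4) = 63, f(4.5) = 77.75, f(5) = 94, f(5.5) = 111.75, f(6) = 131, f(6.5) = 151.75, f(7) = 174, f(7.5) = 197.75.
Sum = Δx · [f(3) + f(3.5) + f(4) + ...].
Sum = 544.375.

544.375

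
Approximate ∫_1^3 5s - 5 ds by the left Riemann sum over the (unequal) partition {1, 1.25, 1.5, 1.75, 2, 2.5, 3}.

8.125

Subinterval widths: 0.25, 0.25, 0.25, 0.25, 0.5, 0.5.
Left endpoints: 1, 1.25, 1.5, 1.75, 2, 2.5.
f(1) = 0, f(1.25) = 1.25, f(1.5) = 2.5, f(1.75) = 3.75, f(2) = 5, f(2.5) = 7.5.
Sum = Σ Δs_i · f(s_i).
Sum = 8.125.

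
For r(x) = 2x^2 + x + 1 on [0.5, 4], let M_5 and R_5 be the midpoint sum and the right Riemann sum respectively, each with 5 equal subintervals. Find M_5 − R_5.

-13.1075

M_5 = 53.6725.
R_5 = 66.78.
M_5 − R_5 = -13.1075.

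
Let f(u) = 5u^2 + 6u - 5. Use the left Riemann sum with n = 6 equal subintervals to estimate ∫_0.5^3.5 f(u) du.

73.375

Δu = (3.5 − 0.5)/6 = 0.5.
Left endpoints: 0.5, 1, 1.5, 2, 2.5, 3.
f(0.5) = -0.75, f(1) = 6, f(1.5) = 15.25, f(2) = 27, f(2.5) = 41.25, f(3) = 58.
Sum = Δu · [f(0.5) + f(1) + f(1.5) + ...].
Sum = 73.375.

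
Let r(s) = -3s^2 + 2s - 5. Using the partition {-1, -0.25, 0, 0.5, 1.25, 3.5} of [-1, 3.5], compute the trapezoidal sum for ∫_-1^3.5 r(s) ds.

-61.3125

Subinterval widths: 0.75, 0.25, 0.5, 0.75, 2.25.
r(-1) = -10, r(-0.25) = -5.6875, r(0) = -5, r(0.5) = -4.75, r(1.25) = -7.1875, r(3.5) = -34.75.
On each subinterval the trapezoid contributes (Δs_i/2)·[r(s_{i-1}) + r(s_i)].
Sum = -61.3125.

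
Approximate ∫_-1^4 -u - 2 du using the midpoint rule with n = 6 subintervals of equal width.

Δu = (4 − (-1))/6 = 5/6.
Midpoints: -7/12, 0.25, 13/12, 23/12, 2.75, 43/12.
f(-7/12) = -17/12, f(0.25) = -2.25, f(13/12) = -37/12, f(23/12) = -47/12, f(2.75) = -4.75, f(43/12) = -67/12.
Sum = Δu · [f(-7/12) + f(0.25) + f(13/12) + ...].
Sum = -17.5.

-17.5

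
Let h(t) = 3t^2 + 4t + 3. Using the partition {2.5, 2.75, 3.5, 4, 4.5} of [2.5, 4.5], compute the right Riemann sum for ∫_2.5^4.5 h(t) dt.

Subinterval widths: 0.25, 0.75, 0.5, 0.5.
Right endpoints: 2.75, 3.5, 4, 4.5.
h(2.75) = 36.6875, h(3.5) = 53.75, h(4) = 67, h(4.5) = 81.75.
Sum = Σ Δt_i · h(t_i).
Sum = 123.859375.

123.859375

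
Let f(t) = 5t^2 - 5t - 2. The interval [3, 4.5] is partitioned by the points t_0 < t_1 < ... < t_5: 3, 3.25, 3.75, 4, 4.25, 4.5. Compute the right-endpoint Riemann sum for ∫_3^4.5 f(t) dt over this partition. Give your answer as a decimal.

83.875

Subinterval widths: 0.25, 0.5, 0.25, 0.25, 0.25.
Right endpoints: 3.25, 3.75, 4, 4.25, 4.5.
f(3.25) = 34.5625, f(3.75) = 49.5625, f(4) = 58, f(4.25) = 67.0625, f(4.5) = 76.75.
Sum = Σ Δt_i · f(t_i).
Sum = 83.875.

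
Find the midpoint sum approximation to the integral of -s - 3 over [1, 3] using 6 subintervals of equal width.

Δs = (3 − 1)/6 = 1/3.
Midpoints: 7/6, 1.5, 11/6, 13/6, 2.5, 17/6.
f(7/6) = -25/6, f(1.5) = -4.5, f(11/6) = -29/6, f(13/6) = -31/6, f(2.5) = -5.5, f(17/6) = -35/6.
Sum = Δs · [f(7/6) + f(1.5) + f(11/6) + ...].
Sum = -10.

-10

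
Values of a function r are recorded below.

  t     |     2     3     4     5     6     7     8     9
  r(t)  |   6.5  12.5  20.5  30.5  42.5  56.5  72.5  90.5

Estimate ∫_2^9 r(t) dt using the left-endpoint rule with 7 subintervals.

Δt = 1.
Sum = 1·[6.5 + 12.5 + 20.5 + 30.5 + 42.5 + 56.5 + 72.5] = 241.5.

241.5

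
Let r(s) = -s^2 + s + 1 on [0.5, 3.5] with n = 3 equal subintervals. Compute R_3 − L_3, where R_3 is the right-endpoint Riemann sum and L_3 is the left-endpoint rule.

-9

R_3 = -10.25.
L_3 = -1.25.
R_3 − L_3 = -9.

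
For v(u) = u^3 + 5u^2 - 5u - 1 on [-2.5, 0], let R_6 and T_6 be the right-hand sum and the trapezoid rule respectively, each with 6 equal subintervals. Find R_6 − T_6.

R_6 ≈ 23.632089.
T_6 ≈ 29.491464.
R_6 − T_6 = -5.859375.

-5.859375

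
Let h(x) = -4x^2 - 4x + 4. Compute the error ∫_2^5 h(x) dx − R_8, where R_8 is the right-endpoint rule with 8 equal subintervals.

Exact integral: ∫_2^5 h(x) dx = -186.
R_8 = -204.28125.
Error = -186 − (-204.28125) = 18.28125.

18.28125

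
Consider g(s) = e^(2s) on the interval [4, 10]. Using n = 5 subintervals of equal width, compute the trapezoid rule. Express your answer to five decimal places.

349182174.75506

Δs = (10 − 4)/5 = 1.2.
g(4) ≈ 2980.95799, g(5.2) ≈ 32859.62567, g(6.4) ≈ 362217.44961, g(7.6) ≈ 3992786.83521, g(8.8) ≈ 44013193.53483, g(10) ≈ 485165195.40979.
T_5 = (Δs/2)·[g(s_0) + 2g(s_1) + ... + 2g(s_{4}) + g(s_5)].
Sum ≈ 349182174.75506.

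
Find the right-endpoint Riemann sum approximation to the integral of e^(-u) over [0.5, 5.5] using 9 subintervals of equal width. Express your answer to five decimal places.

0.45051

Δu = (5.5 − 0.5)/9 = 5/9.
Right endpoints: 19/18, 29/18, 13/6, 49/18, 59/18, 23/6, 79/18, 89/18, 5.5.
f(19/18) ≈ 0.34800, f(29/18) ≈ 0.19967, f(13/6) ≈ 0.11456, f(49/18) ≈ 0.06573, f(59/18) ≈ 0.03771, f(23/6) ≈ 0.02164, f(79/18) ≈ 0.01241, f(89/18) ≈ 0.00712, f(5.5) ≈ 0.00409.
Sum = Δu · [f(19/18) + f(29/18) + f(13/6) + ...].
Sum ≈ 0.45051.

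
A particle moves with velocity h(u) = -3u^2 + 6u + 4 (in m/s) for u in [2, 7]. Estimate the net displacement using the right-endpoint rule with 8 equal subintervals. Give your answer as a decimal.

-213.7890625

Δu = (7 − 2)/8 = 0.625.
Right endpoints: 2.625, 3.25, 3.875, 4.5, 5.125, 5.75, 6.375, 7.
h(2.625) = -0.921875, h(3.25) = -8.1875, h(3.875) = -17.796875, h(4.5) = -29.75, h(5.125) = -44.046875, h(5.75) = -60.6875, h(6.375) = -79.671875, h(7) = -101.
Sum = Δu · [h(2.625) + h(3.25) + h(3.875) + ...].
Sum = -213.7890625.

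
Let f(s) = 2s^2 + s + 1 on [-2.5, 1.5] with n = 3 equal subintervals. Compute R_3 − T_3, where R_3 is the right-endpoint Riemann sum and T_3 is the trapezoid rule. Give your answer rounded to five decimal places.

R_3 ≈ 14.3703704.
T_3 ≈ 17.0370370.
R_3 − T_3 ≈ -2.66667.

-2.66667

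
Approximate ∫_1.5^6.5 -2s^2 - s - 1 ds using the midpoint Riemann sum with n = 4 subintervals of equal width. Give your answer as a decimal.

Δs = (6.5 − 1.5)/4 = 1.25.
Midpoints: 2.125, 3.375, 4.625, 5.875.
f(2.125) = -12.15625, f(3.375) = -27.15625, f(4.625) = -48.40625, f(5.875) = -75.90625.
Sum = Δs · [f(2.125) + f(3.375) + f(4.625) + f(5.875)].
Sum = -204.53125.

-204.53125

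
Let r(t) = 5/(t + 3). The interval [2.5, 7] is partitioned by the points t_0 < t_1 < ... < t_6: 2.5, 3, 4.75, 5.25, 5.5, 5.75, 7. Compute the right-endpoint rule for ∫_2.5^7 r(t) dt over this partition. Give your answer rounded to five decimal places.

Subinterval widths: 0.5, 1.75, 0.5, 0.25, 0.25, 1.25.
Right endpoints: 3, 4.75, 5.25, 5.5, 5.75, 7.
r(3) = 5/6, r(4.75) = 20/31, r(5.25) = 20/33, r(5.5) = 10/17, r(5.75) = 4/7, r(7) = 0.5.
Sum = Σ Δt_i · r(t_i).
Sum ≈ 2.76365.

2.76365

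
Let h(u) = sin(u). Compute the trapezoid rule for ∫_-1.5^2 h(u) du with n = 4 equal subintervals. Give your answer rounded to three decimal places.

0.455

Δu = (2 − (-1.5))/4 = 0.875.
h(-1.5) ≈ -0.997, h(-0.625) ≈ -0.585, h(0.25) ≈ 0.247, h(1.125) ≈ 0.902, h(2) ≈ 0.909.
T_4 = (Δu/2)·[h(u_0) + 2h(u_1) + 2h(u_2) + 2h(u_3) + h(u_4)].
Sum ≈ 0.455.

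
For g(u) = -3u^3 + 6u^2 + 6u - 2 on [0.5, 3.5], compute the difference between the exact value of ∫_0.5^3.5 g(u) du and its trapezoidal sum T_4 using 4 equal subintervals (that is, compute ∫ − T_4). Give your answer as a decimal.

Exact integral: ∫_0.5^3.5 g(u) du = 3.
T_4 = -0.375.
Error = 3 − (-0.375) = 3.375.

3.375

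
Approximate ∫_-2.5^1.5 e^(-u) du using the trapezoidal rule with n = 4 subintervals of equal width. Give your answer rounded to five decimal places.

12.93975

Δu = (1.5 − (-2.5))/4 = 1.
f(-2.5) ≈ 12.18249, f(-1.5) ≈ 4.48169, f(-0.5) ≈ 1.64872, f(0.5) ≈ 0.60653, f(1.5) ≈ 0.22313.
T_4 = (Δu/2)·[f(u_0) + 2f(u_1) + 2f(u_2) + 2f(u_3) + f(u_4)].
Sum ≈ 12.93975.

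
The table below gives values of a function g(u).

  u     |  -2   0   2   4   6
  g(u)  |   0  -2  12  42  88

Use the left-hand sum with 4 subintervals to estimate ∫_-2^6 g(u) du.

104

Δu = 2.
Sum = 2·[0 + (-2) + 12 + 42] = 104.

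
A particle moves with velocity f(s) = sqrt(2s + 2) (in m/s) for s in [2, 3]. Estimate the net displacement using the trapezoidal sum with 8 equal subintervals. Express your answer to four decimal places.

Δs = (3 − 2)/8 = 0.125.
f(2) ≈ 2.4495, f(2.125) ≈ 2.5000, f(2.25) ≈ 2.5495, f(2.375) ≈ 2.5981, f(2.5) ≈ 2.6458, f(2.625) ≈ 2.6926, f(2.75) ≈ 2.7386, f(2.875) ≈ 2.7839, f(3) ≈ 2.8284.
T_8 = (Δs/2)·[f(s_0) + 2f(s_1) + ... + 2f(s_{7}) + f(s_8)].
Sum ≈ 2.6434.

2.6434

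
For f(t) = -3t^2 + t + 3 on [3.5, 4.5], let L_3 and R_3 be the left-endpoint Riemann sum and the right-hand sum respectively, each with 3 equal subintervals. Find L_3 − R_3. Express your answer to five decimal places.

L_3 ≈ -37.4722222.
R_3 ≈ -45.1388889.
L_3 − R_3 ≈ 7.66667.

7.66667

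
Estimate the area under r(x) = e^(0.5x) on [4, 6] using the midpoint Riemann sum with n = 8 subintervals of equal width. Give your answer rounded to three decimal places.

25.376

Δx = (6 − 4)/8 = 0.25.
Midpoints: 4.125, 4.375, 4.625, 4.875, 5.125, 5.375, 5.625, 5.875.
r(4.125) ≈ 7.866, r(4.375) ≈ 8.913, r(4.625) ≈ 10.100, r(4.875) ≈ 11.444, r(5.125) ≈ 12.968, r(5.375) ≈ 14.695, r(5.625) ≈ 16.651, r(5.875) ≈ 18.869.
Sum = Δx · [r(4.125) + r(4.375) + r(4.625) + ...].
Sum ≈ 25.376.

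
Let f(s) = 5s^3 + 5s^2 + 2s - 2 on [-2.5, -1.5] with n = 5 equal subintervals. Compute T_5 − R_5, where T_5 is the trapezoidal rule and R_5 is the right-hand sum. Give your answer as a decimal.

T_5 = -28.25.
R_5 = -23.925.
T_5 − R_5 = -4.325.

-4.325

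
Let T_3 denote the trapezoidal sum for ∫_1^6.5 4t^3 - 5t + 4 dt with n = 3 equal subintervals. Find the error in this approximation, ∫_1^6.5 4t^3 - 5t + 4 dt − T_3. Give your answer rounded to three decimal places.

-138.646

Exact integral: ∫_1^6.5 f(t) dt = 1702.9375.
T_3 ≈ 1841.58333.
Error ≈ 1702.9375 − 1841.58333 ≈ -138.646.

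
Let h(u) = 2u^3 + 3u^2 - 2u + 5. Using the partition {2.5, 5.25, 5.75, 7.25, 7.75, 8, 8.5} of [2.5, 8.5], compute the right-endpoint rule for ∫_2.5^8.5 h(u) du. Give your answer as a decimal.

4178.1796875

Subinterval widths: 2.75, 0.5, 1.5, 0.5, 0.25, 0.5.
Right endpoints: 5.25, 5.75, 7.25, 7.75, 8, 8.5.
h(5.25) = 366.59375, h(5.75) = 472.90625, h(7.25) = 910.34375, h(7.75) = 1100.65625, h(8) = 1205, h(8.5) = 1433.
Sum = Σ Δu_i · h(u_i).
Sum = 4178.1796875.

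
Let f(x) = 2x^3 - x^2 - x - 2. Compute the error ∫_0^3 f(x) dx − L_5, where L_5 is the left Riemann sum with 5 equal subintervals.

Exact integral: ∫_0^3 f(x) dx = 21.
L_5 = 9.84.
Error = 21 − 9.84 = 11.16.

11.16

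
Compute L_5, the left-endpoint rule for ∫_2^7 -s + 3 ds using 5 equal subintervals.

-5

Δs = (7 − 2)/5 = 1.
Left endpoints: 2, 3, 4, 5, 6.
f(2) = 1, f(3) = 0, f(4) = -1, f(5) = -2, f(6) = -3.
Sum = Δs · [f(2) + f(3) + f(4) + f(5) + f(6)].
Sum = -5.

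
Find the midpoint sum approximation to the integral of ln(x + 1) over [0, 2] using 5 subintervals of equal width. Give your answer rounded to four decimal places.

Δx = (2 − 0)/5 = 0.4.
Midpoints: 0.2, 0.6, 1, 1.4, 1.8.
f(0.2) ≈ 0.1823, f(0.6) ≈ 0.4700, f(1) ≈ 0.6931, f(1.4) ≈ 0.8755, f(1.8) ≈ 1.0296.
Sum = Δx · [f(0.2) + f(0.6) + f(1) + f(1.4) + f(1.8)].
Sum ≈ 1.3002.

1.3002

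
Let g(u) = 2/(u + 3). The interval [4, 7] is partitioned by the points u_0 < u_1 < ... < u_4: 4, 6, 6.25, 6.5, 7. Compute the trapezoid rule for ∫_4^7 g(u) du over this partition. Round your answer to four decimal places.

Subinterval widths: 2, 0.25, 0.25, 0.5.
g(4) = 2/7, g(6) = 2/9, g(6.25) = 8/37, g(6.5) = 4/19, g(7) = 0.2.
On each subinterval the trapezoid contributes (Δu_i/2)·[g(u_{i-1}) + g(u_i)].
Sum ≈ 0.7187.

0.7187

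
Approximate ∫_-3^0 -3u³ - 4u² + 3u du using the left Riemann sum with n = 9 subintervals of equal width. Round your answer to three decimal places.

17.778

Δu = (0 − (-3))/9 = 1/3.
Left endpoints: -3, -8/3, -7/3, -2, -5/3, -4/3, -1, -2/3, -1/3.
f(-3) = 36, f(-8/3) = 184/9, f(-7/3) = 28/3, f(-2) = 2, f(-5/3) = -20/9, f(-4/3) = -4, f(-1) = -4, f(-2/3) = -26/9, f(-1/3) = -4/3.
Sum = Δu · [f(-3) + f(-8/3) + f(-7/3) + ...].
Sum ≈ 17.778.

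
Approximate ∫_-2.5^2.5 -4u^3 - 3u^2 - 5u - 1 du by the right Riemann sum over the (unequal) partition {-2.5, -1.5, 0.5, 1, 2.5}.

-144.875

Subinterval widths: 1, 2, 0.5, 1.5.
Right endpoints: -1.5, 0.5, 1, 2.5.
f(-1.5) = 13.25, f(0.5) = -4.75, f(1) = -13, f(2.5) = -94.75.
Sum = Σ Δu_i · f(u_i).
Sum = -144.875.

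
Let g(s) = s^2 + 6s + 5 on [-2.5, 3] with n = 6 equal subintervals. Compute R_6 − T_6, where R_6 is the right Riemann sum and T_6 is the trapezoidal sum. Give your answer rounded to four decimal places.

16.3854

R_6 ≈ 67.114005.
T_6 ≈ 50.728588.
R_6 − T_6 ≈ 16.3854.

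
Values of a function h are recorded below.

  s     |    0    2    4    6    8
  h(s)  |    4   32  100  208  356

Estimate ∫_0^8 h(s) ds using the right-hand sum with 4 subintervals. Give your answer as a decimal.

1392

Δs = 2.
Sum = 2·[32 + 100 + 208 + 356] = 1392.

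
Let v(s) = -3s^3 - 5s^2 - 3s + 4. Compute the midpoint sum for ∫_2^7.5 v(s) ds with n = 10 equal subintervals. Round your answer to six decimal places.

Δs = (7.5 − 2)/10 = 0.55.
Midpoints: 2.275, 2.825, 3.375, 3.925, 4.475, 5.025, 5.575, 6.125, 6.675, 7.225.
v(2.275) = -4097713/64000, v(2.825) = -7168891/64000, v(3.375) = -91345/512, v(3.925) = -17037079/64000, v(4.475) = -24217417/64000, v(5.025) = -33150803/64000, v(5.575) = -44028901/64000, v(6.125) = -456347/512, v(6.675) = -72385889/64000, v(7.225) = -90248107/64000.
Sum = Δs · [v(2.275) + v(2.825) + v(3.375) + ...].
Sum ≈ -3100.593203.

-3100.593203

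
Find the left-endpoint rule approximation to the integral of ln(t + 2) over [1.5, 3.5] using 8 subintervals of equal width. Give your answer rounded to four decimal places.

Δt = (3.5 − 1.5)/8 = 0.25.
Left endpoints: 1.5, 1.75, 2, 2.25, 2.5, 2.75, 3, 3.25.
f(1.5) ≈ 1.2528, f(1.75) ≈ 1.3218, f(2) ≈ 1.3863, f(2.25) ≈ 1.4469, f(2.5) ≈ 1.5041, f(2.75) ≈ 1.5581, f(3) ≈ 1.6094, f(3.25) ≈ 1.6582.
Sum = Δt · [f(1.5) + f(1.75) + f(2) + ...].
Sum ≈ 2.9344.

2.9344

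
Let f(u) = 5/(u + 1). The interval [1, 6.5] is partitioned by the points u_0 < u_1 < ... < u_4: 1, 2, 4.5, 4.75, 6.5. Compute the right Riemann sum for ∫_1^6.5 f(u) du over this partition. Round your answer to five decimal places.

5.32345

Subinterval widths: 1, 2.5, 0.25, 1.75.
Right endpoints: 2, 4.5, 4.75, 6.5.
f(2) = 5/3, f(4.5) = 10/11, f(4.75) = 20/23, f(6.5) = 2/3.
Sum = Σ Δu_i · f(u_i).
Sum ≈ 5.32345.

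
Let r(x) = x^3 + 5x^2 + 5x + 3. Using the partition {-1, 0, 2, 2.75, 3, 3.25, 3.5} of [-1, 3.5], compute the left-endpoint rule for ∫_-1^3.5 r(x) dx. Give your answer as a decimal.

Subinterval widths: 1, 2, 0.75, 0.25, 0.25, 0.25.
Left endpoints: -1, 0, 2, 2.75, 3, 3.25.
r(-1) = 2, r(0) = 3, r(2) = 41, r(2.75) = 75.359375, r(3) = 90, r(3.25) = 106.390625.
Sum = Σ Δx_i · r(x_i).
Sum = 106.6875.

106.6875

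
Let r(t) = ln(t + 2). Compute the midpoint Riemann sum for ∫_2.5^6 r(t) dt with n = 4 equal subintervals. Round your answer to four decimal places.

Δt = (6 − 2.5)/4 = 0.875.
Midpoints: 2.9375, 3.8125, 4.6875, 5.5625.
r(2.9375) ≈ 1.5969, r(3.8125) ≈ 1.7600, r(4.6875) ≈ 1.9002, r(5.5625) ≈ 2.0232.
Sum = Δt · [r(2.9375) + r(3.8125) + r(4.6875) + r(5.5625)].
Sum ≈ 6.3703.

6.3703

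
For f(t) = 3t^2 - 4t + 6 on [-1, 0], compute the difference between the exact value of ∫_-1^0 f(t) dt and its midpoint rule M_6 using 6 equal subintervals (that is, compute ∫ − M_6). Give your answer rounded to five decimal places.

0.00694

Exact integral: ∫_-1^0 f(t) dt = 9.
M_6 ≈ 8.9930556.
Error ≈ 9 − 8.9930556 ≈ 0.00694.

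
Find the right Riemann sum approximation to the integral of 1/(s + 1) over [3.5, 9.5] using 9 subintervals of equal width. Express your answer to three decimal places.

Δs = (9.5 − 3.5)/9 = 2/3.
Right endpoints: 25/6, 29/6, 5.5, 37/6, 41/6, 7.5, 49/6, 53/6, 9.5.
f(25/6) = 6/31, f(29/6) = 6/35, f(5.5) = 2/13, f(37/6) = 6/43, f(41/6) = 6/47, f(7.5) = 2/17, f(49/6) = 6/55, f(53/6) = 6/59, f(9.5) = 2/21.
Sum = Δs · [f(25/6) + f(29/6) + f(5.5) + ...].
Sum ≈ 0.806.

0.806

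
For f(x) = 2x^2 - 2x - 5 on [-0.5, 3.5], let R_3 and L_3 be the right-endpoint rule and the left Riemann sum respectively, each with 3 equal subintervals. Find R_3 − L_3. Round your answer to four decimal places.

R_3 ≈ 9.703704.
L_3 ≈ -11.629630.
R_3 − L_3 ≈ 21.3333.

21.3333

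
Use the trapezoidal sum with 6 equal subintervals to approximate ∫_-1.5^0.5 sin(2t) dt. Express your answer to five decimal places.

-0.73660

Δt = (0.5 − (-1.5))/6 = 1/3.
f(-1.5) ≈ -0.14112, f(-7/6) ≈ -0.72309, f(-5/6) ≈ -0.99541, f(-0.5) ≈ -0.84147, f(-1/6) ≈ -0.32719, f(1/6) ≈ 0.32719, f(0.5) ≈ 0.84147.
T_6 = (Δt/2)·[f(t_0) + 2f(t_1) + ... + 2f(t_{5}) + f(t_6)].
Sum ≈ -0.73660.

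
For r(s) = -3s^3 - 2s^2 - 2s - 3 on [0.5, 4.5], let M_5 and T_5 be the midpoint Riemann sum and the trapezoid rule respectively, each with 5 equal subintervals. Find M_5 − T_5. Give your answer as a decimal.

M_5 = -394.94.
T_5 = -410.62.
M_5 − T_5 = 15.68.

15.68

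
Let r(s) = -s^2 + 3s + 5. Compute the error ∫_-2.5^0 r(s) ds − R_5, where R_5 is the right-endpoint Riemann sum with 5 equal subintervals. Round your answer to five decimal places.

Exact integral: ∫_-2.5^0 r(s) ds ≈ -2.0833333.
R_5 = 1.25.
Error ≈ -2.0833333 − 1.25 ≈ -3.33333.

-3.33333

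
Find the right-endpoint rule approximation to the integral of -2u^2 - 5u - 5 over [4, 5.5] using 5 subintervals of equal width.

Δu = (5.5 − 4)/5 = 0.3.
Right endpoints: 4.3, 4.6, 4.9, 5.2, 5.5.
f(4.3) = -63.48, f(4.6) = -70.32, f(4.9) = -77.52, f(5.2) = -85.08, f(5.5) = -93.
Sum = Δu · [f(4.3) + f(4.6) + f(4.9) + f(5.2) + f(5.5)].
Sum = -116.82.

-116.82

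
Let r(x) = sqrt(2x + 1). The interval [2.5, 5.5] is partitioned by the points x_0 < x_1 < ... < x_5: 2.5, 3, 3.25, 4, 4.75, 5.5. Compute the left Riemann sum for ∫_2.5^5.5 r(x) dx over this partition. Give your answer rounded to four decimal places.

Subinterval widths: 0.5, 0.25, 0.75, 0.75, 0.75.
Left endpoints: 2.5, 3, 3.25, 4, 4.75.
r(2.5) ≈ 2.4495, r(3) ≈ 2.6458, r(3.25) ≈ 2.7386, r(4) ≈ 3.0000, r(4.75) ≈ 3.2404.
Sum = Σ Δx_i · r(x_i).
Sum ≈ 8.6204.

8.6204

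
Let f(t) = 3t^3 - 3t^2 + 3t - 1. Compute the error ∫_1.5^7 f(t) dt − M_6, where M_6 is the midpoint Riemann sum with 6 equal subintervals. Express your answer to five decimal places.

13.57574

Exact integral: ∫_1.5^7 f(t) dt = 1521.953125.
M_6 ≈ 1508.3773872.
Error ≈ 1521.953125 − 1508.3773872 ≈ 13.57574.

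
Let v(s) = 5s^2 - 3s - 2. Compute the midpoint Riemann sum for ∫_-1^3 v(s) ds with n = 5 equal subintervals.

Δs = (3 − (-1))/5 = 0.8.
Midpoints: -0.6, 0.2, 1, 1.8, 2.6.
v(-0.6) = 1.6, v(0.2) = -2.4, v(1) = 0, v(1.8) = 8.8, v(2.6) = 24.
Sum = Δs · [v(-0.6) + v(0.2) + v(1) + v(1.8) + v(2.6)].
Sum = 25.6.

25.6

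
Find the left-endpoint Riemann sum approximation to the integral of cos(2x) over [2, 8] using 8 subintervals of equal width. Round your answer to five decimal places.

0.30275

Δx = (8 − 2)/8 = 0.75.
Left endpoints: 2, 2.75, 3.5, 4.25, 5, 5.75, 6.5, 7.25.
f(2) ≈ -0.65364, f(2.75) ≈ 0.70867, f(3.5) ≈ 0.75390, f(4.25) ≈ -0.60201, f(5) ≈ -0.83907, f(5.75) ≈ 0.48330, f(6.5) ≈ 0.90745, f(7.25) ≈ -0.35492.
Sum = Δx · [f(2) + f(2.75) + f(3.5) + ...].
Sum ≈ 0.30275.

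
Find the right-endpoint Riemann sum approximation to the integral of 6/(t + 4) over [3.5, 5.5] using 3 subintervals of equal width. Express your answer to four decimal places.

Δt = (5.5 − 3.5)/3 = 2/3.
Right endpoints: 25/6, 29/6, 5.5.
f(25/6) = 36/49, f(29/6) = 36/53, f(5.5) = 12/19.
Sum = Δt · [f(25/6) + f(29/6) + f(5.5)].
Sum ≈ 1.3637.

1.3637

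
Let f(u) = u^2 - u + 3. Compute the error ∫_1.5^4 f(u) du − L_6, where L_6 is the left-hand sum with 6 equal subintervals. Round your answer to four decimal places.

Exact integral: ∫_1.5^4 f(u) du ≈ 20.833333.
L_6 ≈ 18.561921.
Error ≈ 20.833333 − 18.561921 ≈ 2.2714.

2.2714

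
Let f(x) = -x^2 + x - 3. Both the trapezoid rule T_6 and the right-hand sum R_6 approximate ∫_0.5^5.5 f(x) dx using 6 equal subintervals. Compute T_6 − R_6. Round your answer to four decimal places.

T_6 ≈ -55.995370.
R_6 ≈ -66.412037.
T_6 − R_6 ≈ 10.4167.

10.4167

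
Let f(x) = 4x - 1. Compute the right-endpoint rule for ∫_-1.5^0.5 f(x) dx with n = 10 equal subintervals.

-5.2

Δx = (0.5 − (-1.5))/10 = 0.2.
Right endpoints: -1.3, -1.1, -0.9, -0.7, -0.5, -0.3, -0.1, 0.1, 0.3, 0.5.
f(-1.3) = -6.2, f(-1.1) = -5.4, f(-0.9) = -4.6, f(-0.7) = -3.8, f(-0.5) = -3, f(-0.3) = -2.2, f(-0.1) = -1.4, f(0.1) = -0.6, f(0.3) = 0.2, f(0.5) = 1.
Sum = Δx · [f(-1.3) + f(-1.1) + f(-0.9) + ...].
Sum = -5.2.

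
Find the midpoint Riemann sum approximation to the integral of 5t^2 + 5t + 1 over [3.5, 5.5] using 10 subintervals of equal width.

252.8

Δt = (5.5 − 3.5)/10 = 0.2.
Midpoints: 3.6, 3.8, 4, 4.2, 4.4, 4.6, 4.8, 5, 5.2, 5.4.
f(3.6) = 83.8, f(3.8) = 92.2, f(4) = 101, f(4.2) = 110.2, f(4.4) = 119.8, f(4.6) = 129.8, f(4.8) = 140.2, f(5) = 151, f(5.2) = 162.2, f(5.4) = 173.8.
Sum = Δt · [f(3.6) + f(3.8) + f(4) + ...].
Sum = 252.8.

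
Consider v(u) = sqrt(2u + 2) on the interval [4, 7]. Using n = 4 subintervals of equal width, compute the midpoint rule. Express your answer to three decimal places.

10.794

Δu = (7 − 4)/4 = 0.75.
Midpoints: 4.375, 5.125, 5.875, 6.625.
v(4.375) ≈ 3.279, v(5.125) ≈ 3.500, v(5.875) ≈ 3.708, v(6.625) ≈ 3.905.
Sum = Δu · [v(4.375) + v(5.125) + v(5.875) + v(6.625)].
Sum ≈ 10.794.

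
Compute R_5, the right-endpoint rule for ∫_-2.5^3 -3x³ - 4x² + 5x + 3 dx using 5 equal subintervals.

Δx = (3 − (-2.5))/5 = 1.1.
Right endpoints: -1.4, -0.3, 0.8, 1.9, 3.
f(-1.4) = -3.608, f(-0.3) = 1.221, f(0.8) = 2.904, f(1.9) = -22.517, f(3) = -99.
Sum = Δx · [f(-1.4) + f(-0.3) + f(0.8) + f(1.9) + f(3)].
Sum = -133.1.

-133.1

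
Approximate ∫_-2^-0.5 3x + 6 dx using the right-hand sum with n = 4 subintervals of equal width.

Δx = (-0.5 − (-2))/4 = 0.375.
Right endpoints: -1.625, -1.25, -0.875, -0.5.
f(-1.625) = 1.125, f(-1.25) = 2.25, f(-0.875) = 3.375, f(-0.5) = 4.5.
Sum = Δx · [f(-1.625) + f(-1.25) + f(-0.875) + f(-0.5)].
Sum = 4.21875.

4.21875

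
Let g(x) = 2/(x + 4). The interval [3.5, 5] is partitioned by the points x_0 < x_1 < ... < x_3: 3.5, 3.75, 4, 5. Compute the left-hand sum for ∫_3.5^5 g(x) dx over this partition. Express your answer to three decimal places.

Subinterval widths: 0.25, 0.25, 1.
Left endpoints: 3.5, 3.75, 4.
g(3.5) = 4/15, g(3.75) = 8/31, g(4) = 0.25.
Sum = Σ Δx_i · g(x_i).
Sum ≈ 0.381.

0.381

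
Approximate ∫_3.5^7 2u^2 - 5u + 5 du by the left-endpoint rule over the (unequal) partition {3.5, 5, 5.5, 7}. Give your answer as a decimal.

90

Subinterval widths: 1.5, 0.5, 1.5.
Left endpoints: 3.5, 5, 5.5.
f(3.5) = 12, f(5) = 30, f(5.5) = 38.
Sum = Σ Δu_i · f(u_i).
Sum = 90.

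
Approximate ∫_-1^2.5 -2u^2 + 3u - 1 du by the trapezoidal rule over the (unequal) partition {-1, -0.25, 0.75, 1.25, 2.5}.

Subinterval widths: 0.75, 1, 0.5, 1.25.
f(-1) = -6, f(-0.25) = -1.875, f(0.75) = 0.125, f(1.25) = -0.375, f(2.5) = -6.
On each subinterval the trapezoid contributes (Δu_i/2)·[f(u_{i-1}) + f(u_i)].
Sum = -7.875.

-7.875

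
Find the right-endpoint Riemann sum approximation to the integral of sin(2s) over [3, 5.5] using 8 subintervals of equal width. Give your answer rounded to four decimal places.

0.3496

Δs = (5.5 − 3)/8 = 0.3125.
Right endpoints: 3.3125, 3.625, 3.9375, 4.25, 4.5625, 4.875, 5.1875, 5.5.
f(3.3125) ≈ 0.3352, f(3.625) ≈ 0.8231, f(3.9375) ≈ 0.9998, f(4.25) ≈ 0.7985, f(4.5625) ≈ 0.2953, f(4.875) ≈ -0.3195, f(5.1875) ≈ -0.8135, f(5.5) ≈ -1.0000.
Sum = Δs · [f(3.3125) + f(3.625) + f(3.9375) + ...].
Sum ≈ 0.3496.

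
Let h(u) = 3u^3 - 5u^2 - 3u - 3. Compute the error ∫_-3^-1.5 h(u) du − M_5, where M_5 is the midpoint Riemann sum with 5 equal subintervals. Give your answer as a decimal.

Exact integral: ∫_-3^-1.5 h(u) du = -90.703125.
M_5 = -90.4190625.
Error = -90.703125 − (-90.4190625) = -0.2840625.

-0.2840625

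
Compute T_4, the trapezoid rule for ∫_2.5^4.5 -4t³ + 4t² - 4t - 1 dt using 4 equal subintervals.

-303.5

Δt = (4.5 − 2.5)/4 = 0.5.
f(2.5) = -48.5, f(3) = -85, f(3.5) = -137.5, f(4) = -209, f(4.5) = -302.5.
T_4 = (Δt/2)·[f(t_0) + 2f(t_1) + 2f(t_2) + 2f(t_3) + f(t_4)].
Sum = -303.5.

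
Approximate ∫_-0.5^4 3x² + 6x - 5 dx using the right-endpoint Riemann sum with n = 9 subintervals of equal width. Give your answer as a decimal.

108

Δx = (4 − (-0.5))/9 = 0.5.
Right endpoints: 0, 0.5, 1, 1.5, 2, 2.5, 3, 3.5, 4.
f(0) = -5, f(0.5) = -1.25, f(1) = 4, f(1.5) = 10.75, f(2) = 19, f(2.5) = 28.75, f(3) = 40, f(3.5) = 52.75, f(4) = 67.
Sum = Δx · [f(0) + f(0.5) + f(1) + ...].
Sum = 108.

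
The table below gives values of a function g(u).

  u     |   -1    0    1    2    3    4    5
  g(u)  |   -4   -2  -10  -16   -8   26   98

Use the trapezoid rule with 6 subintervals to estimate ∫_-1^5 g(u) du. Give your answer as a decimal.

37

Δu = 1.
T_6 = (1/2)·[(-4) + 2·(-2) + 2·(-10) + 2·(-16) + 2·(-8) + 2·26 + 98] = 37.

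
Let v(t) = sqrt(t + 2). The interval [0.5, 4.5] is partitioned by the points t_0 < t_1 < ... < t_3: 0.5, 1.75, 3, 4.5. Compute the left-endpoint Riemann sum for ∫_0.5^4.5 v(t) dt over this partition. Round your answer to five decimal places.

7.75114

Subinterval widths: 1.25, 1.25, 1.5.
Left endpoints: 0.5, 1.75, 3.
v(0.5) ≈ 1.58114, v(1.75) ≈ 1.93649, v(3) ≈ 2.23607.
Sum = Σ Δt_i · v(t_i).
Sum ≈ 7.75114.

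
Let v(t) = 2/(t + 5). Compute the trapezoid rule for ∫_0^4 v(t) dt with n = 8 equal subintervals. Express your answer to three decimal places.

1.177

Δt = (4 − 0)/8 = 0.5.
v(0) = 0.4, v(0.5) = 4/11, v(1) = 1/3, v(1.5) = 4/13, v(2) = 2/7, v(2.5) = 4/15, v(3) = 0.25, v(3.5) = 4/17, v(4) = 2/9.
T_8 = (Δt/2)·[v(t_0) + 2v(t_1) + ... + 2v(t_{7}) + v(t_8)].
Sum ≈ 1.177.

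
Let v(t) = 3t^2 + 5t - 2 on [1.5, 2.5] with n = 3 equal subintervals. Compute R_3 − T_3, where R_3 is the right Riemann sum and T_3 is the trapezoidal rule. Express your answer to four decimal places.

2.8333

R_3 ≈ 23.138889.
T_3 ≈ 20.305556.
R_3 − T_3 ≈ 2.8333.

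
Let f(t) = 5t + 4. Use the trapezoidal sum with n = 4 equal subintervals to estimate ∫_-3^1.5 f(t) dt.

Δt = (1.5 − (-3))/4 = 1.125.
f(-3) = -11, f(-1.875) = -5.375, f(-0.75) = 0.25, f(0.375) = 5.875, f(1.5) = 11.5.
T_4 = (Δt/2)·[f(t_0) + 2f(t_1) + 2f(t_2) + 2f(t_3) + f(t_4)].
Sum = 1.125.

1.125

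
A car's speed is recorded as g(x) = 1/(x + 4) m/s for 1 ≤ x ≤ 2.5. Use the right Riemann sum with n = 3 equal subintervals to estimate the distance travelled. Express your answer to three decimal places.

0.251

Δx = (2.5 − 1)/3 = 0.5.
Right endpoints: 1.5, 2, 2.5.
g(1.5) = 2/11, g(2) = 1/6, g(2.5) = 2/13.
Sum = Δx · [g(1.5) + g(2) + g(2.5)].
Sum ≈ 0.251.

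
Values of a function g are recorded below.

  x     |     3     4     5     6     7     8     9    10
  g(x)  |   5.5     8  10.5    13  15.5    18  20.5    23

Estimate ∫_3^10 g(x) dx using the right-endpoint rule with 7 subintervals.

Δx = 1.
Sum = 1·[8 + 10.5 + 13 + 15.5 + 18 + 20.5 + 23] = 108.5.

108.5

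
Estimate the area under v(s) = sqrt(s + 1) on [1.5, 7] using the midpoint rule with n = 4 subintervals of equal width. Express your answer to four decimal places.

Δs = (7 − 1.5)/4 = 1.375.
Midpoints: 2.1875, 3.5625, 4.9375, 6.3125.
v(2.1875) ≈ 1.7854, v(3.5625) ≈ 2.1360, v(4.9375) ≈ 2.4367, v(6.3125) ≈ 2.7042.
Sum = Δs · [v(2.1875) + v(3.5625) + v(4.9375) + v(6.3125)].
Sum ≈ 12.4606.

12.4606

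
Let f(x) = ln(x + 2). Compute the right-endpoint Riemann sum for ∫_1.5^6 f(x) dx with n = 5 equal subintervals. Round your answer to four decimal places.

Δx = (6 − 1.5)/5 = 0.9.
Right endpoints: 2.4, 3.3, 4.2, 5.1, 6.
f(2.4) ≈ 1.4816, f(3.3) ≈ 1.6677, f(4.2) ≈ 1.8245, f(5.1) ≈ 1.9601, f(6) ≈ 2.0794.
Sum = Δx · [f(2.4) + f(3.3) + f(4.2) + f(5.1) + f(6)].
Sum ≈ 8.1121.

8.1121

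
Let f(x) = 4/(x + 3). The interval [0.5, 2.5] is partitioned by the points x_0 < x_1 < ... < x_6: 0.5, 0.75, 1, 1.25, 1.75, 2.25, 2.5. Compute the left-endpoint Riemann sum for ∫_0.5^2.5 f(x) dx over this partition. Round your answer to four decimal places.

Subinterval widths: 0.25, 0.25, 0.25, 0.5, 0.5, 0.25.
Left endpoints: 0.5, 0.75, 1, 1.25, 1.75, 2.25.
f(0.5) = 8/7, f(0.75) = 16/15, f(1) = 1, f(1.25) = 16/17, f(1.75) = 16/19, f(2.25) = 16/21.
Sum = Σ Δx_i · f(x_i).
Sum ≈ 1.8845.

1.8845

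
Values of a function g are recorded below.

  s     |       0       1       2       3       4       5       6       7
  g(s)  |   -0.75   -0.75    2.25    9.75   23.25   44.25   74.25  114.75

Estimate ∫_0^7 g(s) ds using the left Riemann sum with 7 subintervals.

152.25

Δs = 1.
Sum = 1·[(-0.75) + (-0.75) + 2.25 + 9.75 + 23.25 + 44.25 + 74.25] = 152.25.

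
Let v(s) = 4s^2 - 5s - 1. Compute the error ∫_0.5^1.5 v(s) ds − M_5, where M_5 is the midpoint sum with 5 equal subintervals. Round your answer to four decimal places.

0.0133

Exact integral: ∫_0.5^1.5 v(s) ds ≈ -1.666667.
M_5 = -1.68.
Error ≈ -1.666667 − (-1.68) ≈ 0.0133.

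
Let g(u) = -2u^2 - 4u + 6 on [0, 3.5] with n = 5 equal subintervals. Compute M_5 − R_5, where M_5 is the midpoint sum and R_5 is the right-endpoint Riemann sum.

14.3325

M_5 = -31.7975.
R_5 = -46.13.
M_5 − R_5 = 14.3325.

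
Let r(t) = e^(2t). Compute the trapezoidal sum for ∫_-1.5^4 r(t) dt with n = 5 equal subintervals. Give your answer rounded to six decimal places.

Δt = (4 − (-1.5))/5 = 1.1.
r(-1.5) ≈ 0.049787, r(-0.4) ≈ 0.449329, r(0.7) ≈ 4.055200, r(1.8) ≈ 36.598234, r(2.9) ≈ 330.299560, r(4) ≈ 2980.957987.
T_5 = (Δt/2)·[r(t_0) + 2r(t_1) + ... + 2r(t_{4}) + r(t_5)].
Sum ≈ 2048.096831.

2048.096831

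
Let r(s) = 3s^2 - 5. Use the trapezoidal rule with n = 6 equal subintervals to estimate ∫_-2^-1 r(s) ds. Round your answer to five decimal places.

Δs = (-1 − (-2))/6 = 1/6.
r(-2) = 7, r(-11/6) = 61/12, r(-5/3) = 10/3, r(-1.5) = 1.75, r(-4/3) = 1/3, r(-7/6) = -11/12, r(-1) = -2.
T_6 = (Δs/2)·[r(s_0) + 2r(s_1) + ... + 2r(s_{5}) + r(s_6)].
Sum ≈ 2.01389.

2.01389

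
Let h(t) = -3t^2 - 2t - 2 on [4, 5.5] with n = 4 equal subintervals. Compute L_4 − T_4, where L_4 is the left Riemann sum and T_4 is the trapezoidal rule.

L_4 = -111.15234375.
T_4 = -119.73046875.
L_4 − T_4 = 8.578125.

8.578125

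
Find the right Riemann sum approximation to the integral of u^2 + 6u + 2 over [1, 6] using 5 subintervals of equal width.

Δu = (6 − 1)/5 = 1.
Right endpoints: 2, 3, 4, 5, 6.
f(2) = 18, f(3) = 29, f(4) = 42, f(5) = 57, f(6) = 74.
Sum = Δu · [f(2) + f(3) + f(4) + f(5) + f(6)].
Sum = 220.

220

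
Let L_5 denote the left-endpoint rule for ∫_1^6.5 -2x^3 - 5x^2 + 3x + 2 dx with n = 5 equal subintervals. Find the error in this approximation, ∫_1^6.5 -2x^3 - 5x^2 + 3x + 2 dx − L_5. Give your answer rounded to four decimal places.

Exact integral: ∫_1^6.5 f(x) dx ≈ -1275.197917.
L_5 = -900.35.
Error ≈ -1275.197917 − (-900.35) ≈ -374.8479.

-374.8479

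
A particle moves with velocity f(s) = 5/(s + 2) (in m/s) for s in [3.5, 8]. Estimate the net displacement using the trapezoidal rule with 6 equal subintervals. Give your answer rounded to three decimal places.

2.995

Δs = (8 − 3.5)/6 = 0.75.
f(3.5) = 10/11, f(4.25) = 0.8, f(5) = 5/7, f(5.75) = 20/31, f(6.5) = 10/17, f(7.25) = 20/37, f(8) = 0.5.
T_6 = (Δs/2)·[f(s_0) + 2f(s_1) + ... + 2f(s_{5}) + f(s_6)].
Sum ≈ 2.995.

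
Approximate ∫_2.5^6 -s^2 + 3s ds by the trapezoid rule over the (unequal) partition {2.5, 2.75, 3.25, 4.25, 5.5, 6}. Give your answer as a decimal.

-22.703125

Subinterval widths: 0.25, 0.5, 1, 1.25, 0.5.
f(2.5) = 1.25, f(2.75) = 0.6875, f(3.25) = -0.8125, f(4.25) = -5.3125, f(5.5) = -13.75, f(6) = -18.
On each subinterval the trapezoid contributes (Δs_i/2)·[f(s_{i-1}) + f(s_i)].
Sum = -22.703125.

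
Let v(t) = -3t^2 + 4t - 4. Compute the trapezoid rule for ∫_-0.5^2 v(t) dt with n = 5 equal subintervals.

-10.9375

Δt = (2 − (-0.5))/5 = 0.5.
v(-0.5) = -6.75, v(0) = -4, v(0.5) = -2.75, v(1) = -3, v(1.5) = -4.75, v(2) = -8.
T_5 = (Δt/2)·[v(t_0) + 2v(t_1) + ... + 2v(t_{4}) + v(t_5)].
Sum = -10.9375.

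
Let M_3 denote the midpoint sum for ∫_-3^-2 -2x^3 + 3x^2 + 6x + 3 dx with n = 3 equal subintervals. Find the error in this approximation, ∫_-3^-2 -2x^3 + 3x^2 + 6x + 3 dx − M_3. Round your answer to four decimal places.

Exact integral: ∫_-3^-2 f(x) dx = 39.5.
M_3 ≈ 39.333333.
Error ≈ 39.5 − 39.333333 ≈ 0.1667.

0.1667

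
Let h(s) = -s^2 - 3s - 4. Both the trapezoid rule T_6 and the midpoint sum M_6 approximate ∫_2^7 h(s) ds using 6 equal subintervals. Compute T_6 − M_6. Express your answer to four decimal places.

-0.8681

T_6 ≈ -199.745370.
M_6 ≈ -198.877315.
T_6 − M_6 ≈ -0.8681.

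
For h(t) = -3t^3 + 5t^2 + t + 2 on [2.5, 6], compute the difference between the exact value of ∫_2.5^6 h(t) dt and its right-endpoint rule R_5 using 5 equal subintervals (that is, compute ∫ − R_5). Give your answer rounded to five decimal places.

166.61021

Exact integral: ∫_2.5^6 h(t) dt ≈ -586.8697917.
R_5 = -753.48.
Error ≈ -586.8697917 − (-753.48) ≈ 166.61021.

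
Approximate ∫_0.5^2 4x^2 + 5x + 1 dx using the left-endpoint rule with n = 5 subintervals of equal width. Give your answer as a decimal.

Δx = (2 − 0.5)/5 = 0.3.
Left endpoints: 0.5, 0.8, 1.1, 1.4, 1.7.
f(0.5) = 4.5, f(0.8) = 7.56, f(1.1) = 11.34, f(1.4) = 15.84, f(1.7) = 21.06.
Sum = Δx · [f(0.5) + f(0.8) + f(1.1) + f(1.4) + f(1.7)].
Sum = 18.09.

18.09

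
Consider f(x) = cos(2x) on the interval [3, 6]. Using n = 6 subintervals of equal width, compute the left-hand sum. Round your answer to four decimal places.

Δx = (6 − 3)/6 = 0.5.
Left endpoints: 3, 3.5, 4, 4.5, 5, 5.5.
f(3) ≈ 0.9602, f(3.5) ≈ 0.7539, f(4) ≈ -0.1455, f(4.5) ≈ -0.9111, f(5) ≈ -0.8391, f(5.5) ≈ 0.0044.
Sum = Δx · [f(3) + f(3.5) + f(4) + ...].
Sum ≈ -0.0886.

-0.0886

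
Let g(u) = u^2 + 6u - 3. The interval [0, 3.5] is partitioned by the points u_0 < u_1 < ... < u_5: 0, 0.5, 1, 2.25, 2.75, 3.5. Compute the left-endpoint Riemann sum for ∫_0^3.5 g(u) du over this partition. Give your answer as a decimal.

Subinterval widths: 0.5, 0.5, 1.25, 0.5, 0.75.
Left endpoints: 0, 0.5, 1, 2.25, 2.75.
g(0) = -3, g(0.5) = 0.25, g(1) = 4, g(2.25) = 15.5625, g(2.75) = 21.0625.
Sum = Σ Δu_i · g(u_i).
Sum = 27.203125.

27.203125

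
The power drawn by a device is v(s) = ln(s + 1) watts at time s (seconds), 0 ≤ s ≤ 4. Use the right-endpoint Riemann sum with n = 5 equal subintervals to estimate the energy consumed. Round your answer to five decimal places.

4.64928

Δs = (4 − 0)/5 = 0.8.
Right endpoints: 0.8, 1.6, 2.4, 3.2, 4.
v(0.8) ≈ 0.58779, v(1.6) ≈ 0.95551, v(2.4) ≈ 1.22378, v(3.2) ≈ 1.43508, v(4) ≈ 1.60944.
Sum = Δs · [v(0.8) + v(1.6) + v(2.4) + v(3.2) + v(4)].
Sum ≈ 4.64928.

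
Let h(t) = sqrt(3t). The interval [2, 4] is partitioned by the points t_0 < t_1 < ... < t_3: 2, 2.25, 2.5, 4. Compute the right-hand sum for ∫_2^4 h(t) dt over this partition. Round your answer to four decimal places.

Subinterval widths: 0.25, 0.25, 1.5.
Right endpoints: 2.25, 2.5, 4.
h(2.25) ≈ 2.5981, h(2.5) ≈ 2.7386, h(4) ≈ 3.4641.
Sum = Σ Δt_i · h(t_i).
Sum ≈ 6.5303.

6.5303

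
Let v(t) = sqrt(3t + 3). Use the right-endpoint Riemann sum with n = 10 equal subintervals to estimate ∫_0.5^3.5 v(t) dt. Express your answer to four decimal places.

Δt = (3.5 − 0.5)/10 = 0.3.
Right endpoints: 0.8, 1.1, 1.4, 1.7, 2, 2.3, 2.6, 2.9, 3.2, 3.5.
v(0.8) ≈ 2.3238, v(1.1) ≈ 2.5100, v(1.4) ≈ 2.6833, v(1.7) ≈ 2.8460, v(2) ≈ 3.0000, v(2.3) ≈ 3.1464, v(2.6) ≈ 3.2863, v(2.9) ≈ 3.4205, v(3.2) ≈ 3.5496, v(3.5) ≈ 3.6742.
Sum = Δt · [v(0.8) + v(1.1) + v(1.4) + ...].
Sum ≈ 9.1321.

9.1321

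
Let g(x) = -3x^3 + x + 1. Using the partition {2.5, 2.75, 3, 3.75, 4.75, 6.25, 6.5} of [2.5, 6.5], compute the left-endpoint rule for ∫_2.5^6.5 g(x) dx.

-891.6484375

Subinterval widths: 0.25, 0.25, 0.75, 1, 1.5, 0.25.
Left endpoints: 2.5, 2.75, 3, 3.75, 4.75, 6.25.
g(2.5) = -43.375, g(2.75) = -58.640625, g(3) = -77, g(3.75) = -153.453125, g(4.75) = -315.765625, g(6.25) = -725.171875.
Sum = Σ Δx_i · g(x_i).
Sum = -891.6484375.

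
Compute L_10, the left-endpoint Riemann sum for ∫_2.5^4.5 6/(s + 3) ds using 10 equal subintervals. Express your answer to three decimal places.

1.890

Δs = (4.5 − 2.5)/10 = 0.2.
Left endpoints: 2.5, 2.7, 2.9, 3.1, 3.3, 3.5, 3.7, 3.9, 4.1, 4.3.
f(2.5) = 12/11, f(2.7) = 20/19, f(2.9) = 60/59, f(3.1) = 60/61, f(3.3) = 20/21, f(3.5) = 12/13, f(3.7) = 60/67, f(3.9) = 20/23, f(4.1) = 60/71, f(4.3) = 60/73.
Sum = Δs · [f(2.5) + f(2.7) + f(2.9) + ...].
Sum ≈ 1.890.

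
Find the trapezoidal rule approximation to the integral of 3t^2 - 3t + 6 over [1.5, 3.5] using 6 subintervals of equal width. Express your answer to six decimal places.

36.611111

Δt = (3.5 − 1.5)/6 = 1/3.
f(1.5) = 8.25, f(11/6) = 127/12, f(13/6) = 163/12, f(2.5) = 17.25, f(17/6) = 259/12, f(19/6) = 319/12, f(3.5) = 32.25.
T_6 = (Δt/2)·[f(t_0) + 2f(t_1) + ... + 2f(t_{5}) + f(t_6)].
Sum ≈ 36.611111.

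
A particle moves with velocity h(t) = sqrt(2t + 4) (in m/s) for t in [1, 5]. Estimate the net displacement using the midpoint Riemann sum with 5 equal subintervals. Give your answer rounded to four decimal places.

12.5658

Δt = (5 − 1)/5 = 0.8.
Midpoints: 1.4, 2.2, 3, 3.8, 4.6.
h(1.4) ≈ 2.6077, h(2.2) ≈ 2.8983, h(3) ≈ 3.1623, h(3.8) ≈ 3.4059, h(4.6) ≈ 3.6332.
Sum = Δt · [h(1.4) + h(2.2) + h(3) + h(3.8) + h(4.6)].
Sum ≈ 12.5658.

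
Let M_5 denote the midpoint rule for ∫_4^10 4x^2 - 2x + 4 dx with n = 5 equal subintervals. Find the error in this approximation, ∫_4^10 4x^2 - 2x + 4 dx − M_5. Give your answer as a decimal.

Exact integral: ∫_4^10 f(x) dx = 1188.
M_5 = 1185.12.
Error = 1188 − 1185.12 = 2.88.

2.88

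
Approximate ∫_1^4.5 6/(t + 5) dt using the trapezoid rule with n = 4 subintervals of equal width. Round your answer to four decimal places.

2.7636

Δt = (4.5 − 1)/4 = 0.875.
f(1) = 1, f(1.875) = 48/55, f(2.75) = 24/31, f(3.625) = 16/23, f(4.5) = 12/19.
T_4 = (Δt/2)·[f(t_0) + 2f(t_1) + 2f(t_2) + 2f(t_3) + f(t_4)].
Sum ≈ 2.7636.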